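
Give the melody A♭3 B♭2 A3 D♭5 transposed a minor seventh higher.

Gb4 Ab3 G4 Cb6

Ab3: a seventh up reaches G, and 10 semitones makes it Gb4.
Bb2: a seventh up reaches A, and 10 semitones makes it Ab3.
A minor seventh up from A3 gives G4.
Db5: a seventh up reaches C, and 10 semitones makes it Cb6.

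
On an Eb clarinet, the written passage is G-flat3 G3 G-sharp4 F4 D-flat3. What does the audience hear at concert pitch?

The Eb clarinet sounds a minor third above written, so transpose each written note up a minor third.
Gb3 to Bbb3
G3 to Bb3
G#4 to B4
F4 to Ab4
Db3 to Fb3

Bbb3 Bb3 B4 Ab4 Fb3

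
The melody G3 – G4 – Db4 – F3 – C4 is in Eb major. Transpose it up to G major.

From Eb up to G is a major third; apply that to each pitch.
G3 → B3
G4 → B4
Db4 → F4
F3 → A3
C4 → E4

B3 B4 F4 A3 E4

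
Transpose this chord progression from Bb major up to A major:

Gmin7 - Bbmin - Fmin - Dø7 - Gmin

F#min7 Amin Emin C#ø7 F#min

Bb major up to A major is a major seventh; each chord root moves by that interval while the quality stays the same.
Gmin7: root G up a major seventh → F#, giving F#min7.
Bbmin: root Bb up a major seventh → A, giving Amin.
Fmin: root F up a major seventh → E, giving Emin.
Dø7: root D up a major seventh → C#, giving C#ø7.
Gmin: root G up a major seventh → F#, giving F#min.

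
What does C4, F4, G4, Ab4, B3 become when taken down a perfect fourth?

C4: a fourth down reaches G, and 5 semitones makes it G3.
F4: a fourth down reaches C, and 5 semitones makes it C4.
G4: a fourth down reaches D, and 5 semitones makes it D4.
A perfect fourth down from Ab4 gives Eb4.
B3: a fourth down reaches F, and 5 semitones makes it F#3.

G3 C4 D4 Eb4 F#3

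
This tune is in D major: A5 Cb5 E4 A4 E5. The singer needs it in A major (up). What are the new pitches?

E6 Gb5 B4 E5 B5

From D up to A is a perfect fifth; apply that to each pitch.
A5 gives E6
Cb5 gives Gb5
E4 gives B4
A4 gives E5
E5 gives B5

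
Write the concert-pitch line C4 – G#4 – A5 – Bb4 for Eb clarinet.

Written C4 sounds as Eb4 on the Eb clarinet, so concert pitches are written a minor third down.
C4 -> A3
G#4 -> E#4
A5 -> F#5
Bb4 -> G4

A3 E#4 F#5 G4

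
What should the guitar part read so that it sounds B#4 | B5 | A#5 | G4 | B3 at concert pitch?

The guitar sounds a perfect octave below written, so the written part must be a perfect octave above concert — transpose each note up.
B#4 becomes B#5
B5 becomes B6
A#5 becomes A#6
G4 becomes G5
B3 becomes B4

B#5 B6 A#6 G5 B4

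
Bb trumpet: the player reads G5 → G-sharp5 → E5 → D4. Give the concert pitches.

F5 F#5 D5 C4

The Bb trumpet sounds a major second below written, so transpose each written note down a major second.
G5 gives F5
G#5 gives F#5
E5 gives D5
D4 gives C4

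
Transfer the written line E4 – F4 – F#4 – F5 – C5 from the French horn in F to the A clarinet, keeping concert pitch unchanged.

First find concert pitch: the French horn in F sounds a perfect fifth below written, so E4 F4 F#4 F5 C5 sounds A3 Bb3 B3 Bb4 F4.
Then write for A clarinet: it sounds a minor third below written, so the part must be a minor third above concert.
A3 → C4
Bb3 → Db4
B3 → D4
Bb4 → Db5
F4 → Ab4

C4 Db4 D4 Db5 Ab4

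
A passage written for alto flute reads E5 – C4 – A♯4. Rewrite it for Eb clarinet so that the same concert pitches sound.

G#4 E3 C##4

First find concert pitch: the alto flute sounds a perfect fourth below written, so E5 C4 A♯4 sounds B4 G3 E#4.
Then write for Eb clarinet: it sounds a minor third above written, so the part must be a minor third below concert.
B4 → G#4
G3 → E3
E#4 → C##4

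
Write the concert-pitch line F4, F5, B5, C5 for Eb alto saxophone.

D5 D6 G#6 A5

The Eb alto saxophone sounds a major sixth below written, so the written part must be a major sixth above concert — transpose each note up.
F4 becomes D5
F5 becomes D6
B5 becomes G#6
C5 becomes A5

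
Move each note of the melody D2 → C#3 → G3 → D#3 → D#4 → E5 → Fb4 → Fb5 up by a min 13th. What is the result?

D2 up a minor thirteenth is Bb3.
C#3 up a minor thirteenth is A4.
G3: a thirteenth up reaches E, and 20 semitones makes it Eb5.
A minor thirteenth up from D#3 gives B4.
D#4 up a minor thirteenth is B5.
E5 up a minor thirteenth is C7.
Fb4: a thirteenth up reaches D, and 20 semitones makes it Dbb6.
Fb5: a thirteenth up reaches D, and 20 semitones makes it Dbb7.

Bb3 A4 Eb5 B4 B5 C7 Dbb6 Dbb7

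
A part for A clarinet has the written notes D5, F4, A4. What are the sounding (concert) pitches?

B4 D4 F#4

The A clarinet sounds a minor third below written, so transpose each written note down a minor third.
D5 becomes B4
F4 becomes D4
A4 becomes F#4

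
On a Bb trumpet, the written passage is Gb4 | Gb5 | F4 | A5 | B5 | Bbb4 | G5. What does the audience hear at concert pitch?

Written C4 on the Bb trumpet sounds as Bb3, a major second lower; apply that shift to every note.
Gb4 gives Fb4
Gb5 gives Fb5
F4 gives Eb4
A5 gives G5
B5 gives A5
Bbb4 gives Abb4
G5 gives F5

Fb4 Fb5 Eb4 G5 A5 Abb4 F5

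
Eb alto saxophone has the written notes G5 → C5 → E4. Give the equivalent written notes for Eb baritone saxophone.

First find concert pitch: the Eb alto saxophone sounds a major sixth below written, so G5 C5 E4 sounds Bb4 Eb4 G3.
Then write for Eb baritone saxophone: it sounds a major thirteenth below written, so the part must be a major thirteenth above concert.
Bb4 → G6
Eb4 → C6
G3 → E5

G6 C6 E5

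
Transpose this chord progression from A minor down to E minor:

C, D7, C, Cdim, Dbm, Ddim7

G A7 G Gdim Abm Adim7

A minor down to E minor is a perfect fourth; each chord root moves by that interval while the quality stays the same.
C: root C down a perfect fourth → G, giving G.
D7: root D down a perfect fourth → A, giving A7.
C: root C down a perfect fourth → G, giving G.
Cdim: root C down a perfect fourth → G, giving Gdim.
Dbm: root Db down a perfect fourth → Ab, giving Abm.
Ddim7: root D down a perfect fourth → A, giving Adim7.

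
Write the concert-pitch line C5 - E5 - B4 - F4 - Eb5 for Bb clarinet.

The Bb clarinet sounds a major second below written, so the written part must be a major second above concert — transpose each note up.
C5 gives D5
E5 gives F#5
B4 gives C#5
F4 gives G4
Eb5 gives F5

D5 F#5 C#5 G4 F5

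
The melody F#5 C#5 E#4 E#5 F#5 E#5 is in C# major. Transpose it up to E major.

A5 E5 G#4 G#5 A5 G#5

From C# up to E is a minor third; apply that to each pitch.
F#5 → A5
C#5 → E5
E#4 → G#4
E#5 → G#5
F#5 → A5
E#5 → G#5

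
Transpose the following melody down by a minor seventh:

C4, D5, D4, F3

D3 E4 E3 G2

C4 to D3
D5 to E4
D4 to E3
F3 to G2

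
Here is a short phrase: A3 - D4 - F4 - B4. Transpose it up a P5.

E4 A4 C5 F#5

A3 -> E4
D4 -> A4
F4 -> C5
B4 -> F#5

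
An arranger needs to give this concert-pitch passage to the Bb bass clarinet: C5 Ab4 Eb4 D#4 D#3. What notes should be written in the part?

D6 Bb5 F5 E#5 E#4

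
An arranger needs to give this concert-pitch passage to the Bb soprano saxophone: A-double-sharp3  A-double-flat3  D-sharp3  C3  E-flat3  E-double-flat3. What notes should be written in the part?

B##3 Bbb3 E#3 D3 F3 Fb3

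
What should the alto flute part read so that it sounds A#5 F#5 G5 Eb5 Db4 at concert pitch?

D#6 B5 C6 Ab5 Gb4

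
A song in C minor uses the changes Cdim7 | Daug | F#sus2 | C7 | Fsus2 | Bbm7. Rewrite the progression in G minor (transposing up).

C minor up to G minor is a perfect fifth; each chord root moves by that interval while the quality stays the same.
Cdim7: root C up a perfect fifth → G, giving Gdim7.
Daug: root D up a perfect fifth → A, giving Aaug.
F#sus2: root F# up a perfect fifth → C#, giving C#sus2.
C7: root C up a perfect fifth → G, giving G7.
Fsus2: root F up a perfect fifth → C, giving Csus2.
Bbm7: root Bb up a perfect fifth → F, giving Fm7.

Gdim7 Aaug C#sus2 G7 Csus2 Fm7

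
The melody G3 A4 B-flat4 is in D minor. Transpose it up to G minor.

From D up to G is a perfect fourth; apply that to each pitch.
G3 becomes C4
A4 becomes D5
Bb4 becomes Eb5

C4 D5 Eb5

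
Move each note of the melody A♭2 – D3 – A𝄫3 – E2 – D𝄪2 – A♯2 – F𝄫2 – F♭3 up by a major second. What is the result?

Bb2 E3 Bbb3 F#2 E##2 B#2 Gbb2 Gb3

Ab2: a second up reaches B, and 2 semitones makes it Bb2.
D3 up a major second is E3.
A major second up from Abb3 gives Bbb3.
A major second up from E2 gives F#2.
D##2 up a major second is E##2.
A#2: a second up reaches B, and 2 semitones makes it B#2.
Fbb2: a second up reaches G, and 2 semitones makes it Gbb2.
Fb3: a second up reaches G, and 2 semitones makes it Gb3.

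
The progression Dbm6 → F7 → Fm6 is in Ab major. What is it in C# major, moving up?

F#m6 A#7 A#m6

Ab major up to C# major is an augmented third; each chord root moves by that interval while the quality stays the same.
Dbm6: root Db up an augmented third → F#, giving F#m6.
F7: root F up an augmented third → A#, giving A#7.
Fm6: root F up an augmented third → A#, giving A#m6.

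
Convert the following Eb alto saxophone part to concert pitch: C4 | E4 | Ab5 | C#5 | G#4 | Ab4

Eb3 G3 Cb5 E4 B3 Cb4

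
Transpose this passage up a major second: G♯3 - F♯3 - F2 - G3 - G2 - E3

G#3: a second up reaches A, and 2 semitones makes it A#3.
F#3: a second up reaches G, and 2 semitones makes it G#3.
F2: a second up reaches G, and 2 semitones makes it G2.
G3: a second up reaches A, and 2 semitones makes it A3.
G2 up a major second is A2.
E3 up a major second is F#3.

A#3 G#3 G2 A3 A2 F#3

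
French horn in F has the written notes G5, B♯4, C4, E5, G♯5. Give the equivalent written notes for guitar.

First find concert pitch: the French horn in F sounds a perfect fifth below written, so G5 B♯4 C4 E5 G♯5 sounds C5 E#4 F3 A4 C#5.
Then write for guitar: it sounds a perfect octave below written, so the part must be a perfect octave above concert.
C5 → C6
E#4 → E#5
F3 → F4
A4 → A5
C#5 → C#6

C6 E#5 F4 A5 C#6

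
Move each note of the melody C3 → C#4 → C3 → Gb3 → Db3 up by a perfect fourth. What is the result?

C3 up a perfect fourth is F3.
C#4 up a perfect fourth is F#4.
C3 up a perfect fourth is F3.
A perfect fourth up from Gb3 gives Cb4.
Db3: a fourth up reaches G, and 5 semitones makes it Gb3.

F3 F#4 F3 Cb4 Gb3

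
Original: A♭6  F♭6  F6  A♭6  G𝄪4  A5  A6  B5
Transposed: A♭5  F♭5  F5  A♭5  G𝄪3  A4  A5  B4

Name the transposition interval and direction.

Take the first pair: Ab6 → Ab5. A to A spans 8 letter names, so the interval is some kind of octave.
Ab5 to Ab6 is 12 semitones, which makes it a perfect octave; the second version is lower, so the direction is down.
Checking another pair — B5 → B4 — gives the same interval.

down a perfect octave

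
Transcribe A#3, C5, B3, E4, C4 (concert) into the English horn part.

E#4 G5 F#4 B4 G4

Written C4 sounds as F3 on the English horn, so concert pitches are written a perfect fifth up.
A#3 becomes E#4
C5 becomes G5
B3 becomes F#4
E4 becomes B4
C4 becomes G4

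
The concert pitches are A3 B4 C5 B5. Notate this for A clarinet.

The A clarinet sounds a minor third below written, so the written part must be a minor third above concert — transpose each note up.
A3 -> C4
B4 -> D5
C5 -> Eb5
B5 -> D6

C4 D5 Eb5 D6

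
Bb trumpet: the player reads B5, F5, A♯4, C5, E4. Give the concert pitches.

A5 Eb5 G#4 Bb4 D4

The Bb trumpet sounds a major second below written, so transpose each written note down a major second.
B5 → A5
F5 → Eb5
A#4 → G#4
C5 → Bb4
E4 → D4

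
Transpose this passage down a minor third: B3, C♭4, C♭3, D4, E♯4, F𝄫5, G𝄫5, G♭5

B3: a third down reaches G, and 3 semitones makes it G#3.
A minor third down from Cb4 gives Ab3.
Cb3: a third down reaches A, and 3 semitones makes it Ab2.
D4 down a minor third is B3.
A minor third down from E#4 gives C##4.
Fbb5: a third down reaches D, and 3 semitones makes it Dbb5.
Gbb5: a third down reaches E, and 3 semitones makes it Ebb5.
Gb5 down a minor third is Eb5.

G#3 Ab3 Ab2 B3 C##4 Dbb5 Ebb5 Eb5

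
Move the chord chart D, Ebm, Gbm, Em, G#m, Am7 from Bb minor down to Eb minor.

G Abm Cbm Am C#m Dm7

Bb minor down to Eb minor is a perfect fifth; each chord root moves by that interval while the quality stays the same.
D: root D down a perfect fifth → G, giving G.
Ebm: root Eb down a perfect fifth → Ab, giving Abm.
Gbm: root Gb down a perfect fifth → Cb, giving Cbm.
Em: root E down a perfect fifth → A, giving Am.
G#m: root G# down a perfect fifth → C#, giving C#m.
Am7: root A down a perfect fifth → D, giving Dm7.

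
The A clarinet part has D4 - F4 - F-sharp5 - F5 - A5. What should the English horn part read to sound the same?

F#4 A4 A#5 A5 C#6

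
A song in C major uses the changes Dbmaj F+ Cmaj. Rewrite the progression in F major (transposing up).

C major up to F major is a perfect fourth; each chord root moves by that interval while the quality stays the same.
Dbmaj: root Db up a perfect fourth → Gb, giving Gbmaj.
F+: root F up a perfect fourth → Bb, giving Bb+.
Cmaj: root C up a perfect fourth → F, giving Fmaj.

Gbmaj Bb+ Fmaj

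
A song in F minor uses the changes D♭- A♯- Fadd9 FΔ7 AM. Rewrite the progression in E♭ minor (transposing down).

F minor down to E♭ minor is a major second; each chord root moves by that interval while the quality stays the same.
D♭-: root D♭ down a major second → Cb, giving Cb-.
A♯-: root A♯ down a major second → G#, giving G#-.
Fadd9: root F down a major second → Eb, giving Ebadd9.
FΔ7: root F down a major second → Eb, giving EbΔ7.
AM: root A down a major second → G, giving GM.

Cb- G#- Ebadd9 EbΔ7 GM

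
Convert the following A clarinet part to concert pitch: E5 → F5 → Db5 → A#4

The A clarinet sounds a minor third below written, so transpose each written note down a minor third.
E5 to C#5
F5 to D5
Db5 to Bb4
A#4 to F##4

C#5 D5 Bb4 F##4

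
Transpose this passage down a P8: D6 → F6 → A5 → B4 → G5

D6 to D5
F6 to F5
A5 to A4
B4 to B3
G5 to G4

D5 F5 A4 B3 G4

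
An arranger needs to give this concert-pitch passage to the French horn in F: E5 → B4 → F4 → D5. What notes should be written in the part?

The French horn in F sounds a perfect fifth below written, so the written part must be a perfect fifth above concert — transpose each note up.
E5 becomes B5
B4 becomes F#5
F4 becomes C5
D5 becomes A5

B5 F#5 C5 A5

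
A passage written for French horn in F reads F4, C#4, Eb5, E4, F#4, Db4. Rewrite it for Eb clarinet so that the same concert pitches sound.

G3 D#3 F4 F#3 G#3 Eb3

First find concert pitch: the French horn in F sounds a perfect fifth below written, so F4 C#4 Eb5 E4 F#4 Db4 sounds Bb3 F#3 Ab4 A3 B3 Gb3.
Then write for Eb clarinet: it sounds a minor third above written, so the part must be a minor third below concert.
Bb3 → G3
F#3 → D#3
Ab4 → F4
A3 → F#3
B3 → G#3
Gb3 → Eb3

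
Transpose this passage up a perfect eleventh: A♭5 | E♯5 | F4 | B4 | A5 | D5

Db7 A#6 Bb5 E6 D7 G6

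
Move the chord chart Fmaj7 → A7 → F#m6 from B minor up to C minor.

B minor up to C minor is a minor second; each chord root moves by that interval while the quality stays the same.
Fmaj7: root F up a minor second → Gb, giving Gbmaj7.
A7: root A up a minor second → Bb, giving Bb7.
F#m6: root F# up a minor second → G, giving Gm6.

Gbmaj7 Bb7 Gm6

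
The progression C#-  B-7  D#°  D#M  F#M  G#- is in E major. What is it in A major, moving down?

F#- E-7 G#° G#M BM C#-

E major down to A major is a perfect fifth; each chord root moves by that interval while the quality stays the same.
C#-: root C# down a perfect fifth → F#, giving F#-.
B-7: root B down a perfect fifth → E, giving E-7.
D#°: root D# down a perfect fifth → G#, giving G#°.
D#M: root D# down a perfect fifth → G#, giving G#M.
F#M: root F# down a perfect fifth → B, giving BM.
G#-: root G# down a perfect fifth → C#, giving C#-.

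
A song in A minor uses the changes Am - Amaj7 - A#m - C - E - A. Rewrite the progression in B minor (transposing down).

Bm Bmaj7 B#m D F# B

A minor down to B minor is a minor seventh; each chord root moves by that interval while the quality stays the same.
Am: root A down a minor seventh → B, giving Bm.
Amaj7: root A down a minor seventh → B, giving Bmaj7.
A#m: root A# down a minor seventh → B#, giving B#m.
C: root C down a minor seventh → D, giving D.
E: root E down a minor seventh → F#, giving F#.
A: root A down a minor seventh → B, giving B.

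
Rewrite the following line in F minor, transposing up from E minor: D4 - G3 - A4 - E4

E minor to F minor up is a minor second, so every note moves up by that interval.
D4 gives Eb4
G3 gives Ab3
A4 gives Bb4
E4 gives F4

Eb4 Ab3 Bb4 F4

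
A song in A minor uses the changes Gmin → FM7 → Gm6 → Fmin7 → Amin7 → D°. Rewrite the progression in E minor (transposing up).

A minor up to E minor is a perfect fifth; each chord root moves by that interval while the quality stays the same.
Gmin: root G up a perfect fifth → D, giving Dmin.
FM7: root F up a perfect fifth → C, giving CM7.
Gm6: root G up a perfect fifth → D, giving Dm6.
Fmin7: root F up a perfect fifth → C, giving Cmin7.
Amin7: root A up a perfect fifth → E, giving Emin7.
D°: root D up a perfect fifth → A, giving A°.

Dmin CM7 Dm6 Cmin7 Emin7 A°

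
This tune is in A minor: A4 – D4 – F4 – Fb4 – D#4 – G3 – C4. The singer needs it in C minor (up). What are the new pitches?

From A up to C is a minor third; apply that to each pitch.
A4 becomes C5
D4 becomes F4
F4 becomes Ab4
Fb4 becomes Abb4
D#4 becomes F#4
G3 becomes Bb3
C4 becomes Eb4

C5 F4 Ab4 Abb4 F#4 Bb3 Eb4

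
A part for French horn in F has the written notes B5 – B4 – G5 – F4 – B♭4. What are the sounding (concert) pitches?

E5 E4 C5 Bb3 Eb4

Written C4 on the French horn in F sounds as F3, a perfect fifth lower; apply that shift to every note.
B5 -> E5
B4 -> E4
G5 -> C5
F4 -> Bb3
Bb4 -> Eb4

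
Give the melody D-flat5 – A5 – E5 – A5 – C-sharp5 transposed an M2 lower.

Cb5 G5 D5 G5 B4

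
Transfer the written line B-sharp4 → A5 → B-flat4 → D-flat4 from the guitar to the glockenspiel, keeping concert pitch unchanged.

First find concert pitch: the guitar sounds a perfect octave below written, so B-sharp4 A5 B-flat4 D-flat4 sounds B#3 A4 Bb3 Db3.
Then write for glockenspiel: it sounds a perfect fifteenth above written, so the part must be a perfect fifteenth below concert.
B#3 → B#1
A4 → A2
Bb3 → Bb1
Db3 → Db1

B#1 A2 Bb1 Db1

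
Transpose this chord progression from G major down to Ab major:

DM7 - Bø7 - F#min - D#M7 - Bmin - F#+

EbM7 Cø7 Gmin EM7 Cmin G+

G major down to Ab major is a major seventh; each chord root moves by that interval while the quality stays the same.
DM7: root D down a major seventh → Eb, giving EbM7.
Bø7: root B down a major seventh → C, giving Cø7.
F#min: root F# down a major seventh → G, giving Gmin.
D#M7: root D# down a major seventh → E, giving EM7.
Bmin: root B down a major seventh → C, giving Cmin.
F#+: root F# down a major seventh → G, giving G+.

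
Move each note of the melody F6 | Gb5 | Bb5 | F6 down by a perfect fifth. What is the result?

Bb5 Cb5 Eb5 Bb5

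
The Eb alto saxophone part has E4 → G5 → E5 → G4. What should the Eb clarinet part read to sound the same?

E3 G4 E4 G3

First find concert pitch: the Eb alto saxophone sounds a major sixth below written, so E4 G5 E5 G4 sounds G3 Bb4 G4 Bb3.
Then write for Eb clarinet: it sounds a minor third above written, so the part must be a minor third below concert.
G3 → E3
Bb4 → G4
G4 → E4
Bb3 → G3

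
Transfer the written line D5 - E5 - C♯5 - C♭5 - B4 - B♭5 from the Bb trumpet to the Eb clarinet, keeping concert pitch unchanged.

First find concert pitch: the Bb trumpet sounds a major second below written, so D5 E5 C♯5 C♭5 B4 B♭5 sounds C5 D5 B4 Bbb4 A4 Ab5.
Then write for Eb clarinet: it sounds a minor third above written, so the part must be a minor third below concert.
C5 → A4
D5 → B4
B4 → G#4
Bbb4 → Gb4
A4 → F#4
Ab5 → F5

A4 B4 G#4 Gb4 F#4 F5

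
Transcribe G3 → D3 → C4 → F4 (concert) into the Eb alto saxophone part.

The Eb alto saxophone sounds a major sixth below written, so the written part must be a major sixth above concert — transpose each note up.
G3 becomes E4
D3 becomes B3
C4 becomes A4
F4 becomes D5

E4 B3 A4 D5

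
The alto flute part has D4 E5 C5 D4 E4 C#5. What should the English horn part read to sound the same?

E4 F#5 D5 E4 F#4 D#5

First find concert pitch: the alto flute sounds a perfect fourth below written, so D4 E5 C5 D4 E4 C#5 sounds A3 B4 G4 A3 B3 G#4.
Then write for English horn: it sounds a perfect fifth below written, so the part must be a perfect fifth above concert.
A3 → E4
B4 → F#5
G4 → D5
A3 → E4
B3 → F#4
G#4 → D#5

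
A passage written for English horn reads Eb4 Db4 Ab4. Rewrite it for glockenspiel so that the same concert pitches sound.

Ab1 Gb1 Db2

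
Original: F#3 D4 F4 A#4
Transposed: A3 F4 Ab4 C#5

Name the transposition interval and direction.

From F#3 to A3 is 3 letter names — a third of some quality.
F#3 to A3 is 3 semitones, which makes it a minor third; the second version is higher, so the direction is up.
Checking another pair — A#4 → C#5 — gives the same interval.

up a minor third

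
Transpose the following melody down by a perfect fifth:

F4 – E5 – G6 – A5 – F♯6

F4 to Bb3
E5 to A4
G6 to C6
A5 to D5
F#6 to B5

Bb3 A4 C6 D5 B5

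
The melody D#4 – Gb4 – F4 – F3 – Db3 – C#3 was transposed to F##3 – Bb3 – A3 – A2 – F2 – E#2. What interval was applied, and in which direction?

down a minor sixth

Take the first pair: D#4 → F##3. D to F spans 6 letter names, so the interval is some kind of sixth.
F##3 to D#4 is 8 semitones, which makes it a minor sixth; the second version is lower, so the direction is down.
Checking another pair — C#3 → E#2 — gives the same interval.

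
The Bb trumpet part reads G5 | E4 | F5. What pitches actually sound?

Written C4 on the Bb trumpet sounds as Bb3, a major second lower; apply that shift to every note.
G5 -> F5
E4 -> D4
F5 -> Eb5

F5 D4 Eb5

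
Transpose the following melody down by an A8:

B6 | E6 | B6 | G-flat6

B6: an octave down reaches B, and 13 semitones makes it Bb5.
An augmented octave down from E6 gives Eb5.
An augmented octave down from B6 gives Bb5.
An augmented octave down from Gb6 gives Gbb5.

Bb5 Eb5 Bb5 Gbb5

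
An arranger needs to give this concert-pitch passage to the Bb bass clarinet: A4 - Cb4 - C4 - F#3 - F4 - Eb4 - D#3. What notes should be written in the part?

B5 Db5 D5 G#4 G5 F5 E#4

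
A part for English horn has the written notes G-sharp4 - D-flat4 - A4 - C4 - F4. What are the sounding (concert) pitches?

C#4 Gb3 D4 F3 Bb3

The English horn sounds a perfect fifth below written, so transpose each written note down a perfect fifth.
G#4 gives C#4
Db4 gives Gb3
A4 gives D4
C4 gives F3
F4 gives Bb3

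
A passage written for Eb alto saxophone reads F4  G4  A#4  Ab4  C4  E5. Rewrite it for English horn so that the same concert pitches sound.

Eb4 F4 G#4 Gb4 Bb3 D5

First find concert pitch: the Eb alto saxophone sounds a major sixth below written, so F4 G4 A#4 Ab4 C4 E5 sounds Ab3 Bb3 C#4 Cb4 Eb3 G4.
Then write for English horn: it sounds a perfect fifth below written, so the part must be a perfect fifth above concert.
Ab3 → Eb4
Bb3 → F4
C#4 → G#4
Cb4 → Gb4
Eb3 → Bb3
G4 → D5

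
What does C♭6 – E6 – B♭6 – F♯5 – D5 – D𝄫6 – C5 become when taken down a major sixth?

Ebb5 G5 Db6 A4 F4 Fbb5 Eb4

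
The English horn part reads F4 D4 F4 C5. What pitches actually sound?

Bb3 G3 Bb3 F4

Written C4 on the English horn sounds as F3, a perfect fifth lower; apply that shift to every note.
F4 → Bb3
D4 → G3
F4 → Bb3
C5 → F4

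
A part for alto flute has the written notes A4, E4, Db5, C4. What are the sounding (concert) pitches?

Written C4 on the alto flute sounds as G3, a perfect fourth lower; apply that shift to every note.
A4 to E4
E4 to B3
Db5 to Ab4
C4 to G3

E4 B3 Ab4 G3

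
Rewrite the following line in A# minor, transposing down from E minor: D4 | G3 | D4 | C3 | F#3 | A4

From E down to A# is a diminished fifth; apply that to each pitch.
D4 -> G#3
G3 -> C#3
D4 -> G#3
C3 -> F#2
F#3 -> B#2
A4 -> D#4

G#3 C#3 G#3 F#2 B#2 D#4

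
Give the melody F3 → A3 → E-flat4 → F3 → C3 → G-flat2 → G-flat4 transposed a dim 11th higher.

Bbb4 Db5 Abb5 Bbb4 Fb4 Cbb4 Cbb6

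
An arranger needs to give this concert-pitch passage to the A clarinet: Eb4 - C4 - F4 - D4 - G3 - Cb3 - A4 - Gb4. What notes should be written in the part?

Written C4 sounds as A3 on the A clarinet, so concert pitches are written a minor third up.
Eb4 → Gb4
C4 → Eb4
F4 → Ab4
D4 → F4
G3 → Bb3
Cb3 → Ebb3
A4 → C5
Gb4 → Bbb4

Gb4 Eb4 Ab4 F4 Bb3 Ebb3 C5 Bbb4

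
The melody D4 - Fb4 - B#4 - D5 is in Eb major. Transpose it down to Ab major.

Eb major to Ab major down is a perfect fifth, so every note moves down by that interval.
D4 gives G3
Fb4 gives Bbb3
B#4 gives E#4
D5 gives G4

G3 Bbb3 E#4 G4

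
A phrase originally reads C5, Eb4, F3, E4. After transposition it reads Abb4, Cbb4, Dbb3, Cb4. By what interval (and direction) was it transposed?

Take the first pair: C5 → Abb4. C to A spans 3 letter names, so the interval is some kind of third.
Abb4 to C5 is 5 semitones, which makes it an augmented third; the second version is lower, so the direction is down.
Checking another pair — E4 → Cb4 — gives the same interval.

down an augmented third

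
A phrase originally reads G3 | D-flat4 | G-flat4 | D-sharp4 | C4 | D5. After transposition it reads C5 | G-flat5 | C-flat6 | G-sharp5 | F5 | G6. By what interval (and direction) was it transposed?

up a perfect eleventh

From G3 to C5 is 11 letter names — an eleventh of some quality.
G3 to C5 is 17 semitones, which makes it a perfect eleventh; the second version is higher, so the direction is up.
Checking another pair — D5 → G6 — gives the same interval.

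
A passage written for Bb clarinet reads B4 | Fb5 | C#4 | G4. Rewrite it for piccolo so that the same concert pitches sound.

A3 Ebb4 B2 F3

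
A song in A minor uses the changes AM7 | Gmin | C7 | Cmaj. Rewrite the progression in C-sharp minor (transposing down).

C#M7 Bmin E7 Emaj

A minor down to C-sharp minor is a minor sixth; each chord root moves by that interval while the quality stays the same.
AM7: root A down a minor sixth → C#, giving C#M7.
Gmin: root G down a minor sixth → B, giving Bmin.
C7: root C down a minor sixth → E, giving E7.
Cmaj: root C down a minor sixth → E, giving Emaj.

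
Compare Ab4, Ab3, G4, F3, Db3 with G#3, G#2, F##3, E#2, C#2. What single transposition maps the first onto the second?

down a diminished ninth

From Ab4 to G#3 is 9 letter names — a ninth of some quality.
G#3 to Ab4 is 12 semitones, which makes it a diminished ninth; the second version is lower, so the direction is down.
Checking another pair — Db3 → C#2 — gives the same interval.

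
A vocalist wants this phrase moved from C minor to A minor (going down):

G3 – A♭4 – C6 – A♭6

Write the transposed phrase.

From C down to A is a minor third; apply that to each pitch.
G3 -> E3
Ab4 -> F4
C6 -> A5
Ab6 -> F6

E3 F4 A5 F6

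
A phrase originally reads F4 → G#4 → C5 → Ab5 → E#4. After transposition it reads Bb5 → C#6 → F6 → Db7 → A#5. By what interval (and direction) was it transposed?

From F4 to Bb5 is 11 letter names — an eleventh of some quality.
F4 to Bb5 is 17 semitones, which makes it a perfect eleventh; the second version is higher, so the direction is up.
Checking another pair — E#4 → A#5 — gives the same interval.

up a perfect eleventh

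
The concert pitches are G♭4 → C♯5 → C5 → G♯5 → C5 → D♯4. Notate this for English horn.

Written C4 sounds as F3 on the English horn, so concert pitches are written a perfect fifth up.
Gb4 gives Db5
C#5 gives G#5
C5 gives G5
G#5 gives D#6
C5 gives G5
D#4 gives A#4

Db5 G#5 G5 D#6 G5 A#4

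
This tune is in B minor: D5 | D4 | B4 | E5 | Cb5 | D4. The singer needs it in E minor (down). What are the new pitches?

G4 G3 E4 A4 Fb4 G3

From B down to E is a perfect fifth; apply that to each pitch.
D5 to G4
D4 to G3
B4 to E4
E5 to A4
Cb5 to Fb4
D4 to G3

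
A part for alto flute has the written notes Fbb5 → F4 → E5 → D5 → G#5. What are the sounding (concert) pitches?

Written C4 on the alto flute sounds as G3, a perfect fourth lower; apply that shift to every note.
Fbb5 -> Cbb5
F4 -> C4
E5 -> B4
D5 -> A4
G#5 -> D#5

Cbb5 C4 B4 A4 D#5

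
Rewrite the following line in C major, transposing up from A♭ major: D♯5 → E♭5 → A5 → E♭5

F##5 G5 C#6 G5

A♭ major to C major up is a major third, so every note moves up by that interval.
D#5 to F##5
Eb5 to G5
A5 to C#6
Eb5 to G5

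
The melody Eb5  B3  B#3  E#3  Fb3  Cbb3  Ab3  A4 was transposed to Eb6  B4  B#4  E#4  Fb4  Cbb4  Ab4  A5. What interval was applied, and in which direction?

up a perfect octave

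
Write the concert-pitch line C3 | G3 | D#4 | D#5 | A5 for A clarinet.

Eb3 Bb3 F#4 F#5 C6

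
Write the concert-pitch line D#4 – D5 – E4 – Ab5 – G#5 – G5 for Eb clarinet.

Written C4 sounds as Eb4 on the Eb clarinet, so concert pitches are written a minor third down.
D#4 to B#3
D5 to B4
E4 to C#4
Ab5 to F5
G#5 to E#5
G5 to E5

B#3 B4 C#4 F5 E#5 E5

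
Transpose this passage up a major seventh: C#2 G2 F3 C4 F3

C#2 becomes B#2
G2 becomes F#3
F3 becomes E4
C4 becomes B4
F3 becomes E4

B#2 F#3 E4 B4 E4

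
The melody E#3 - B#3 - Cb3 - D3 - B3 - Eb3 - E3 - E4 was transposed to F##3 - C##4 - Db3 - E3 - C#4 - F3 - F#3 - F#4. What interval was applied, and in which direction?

up a major second

Take the first pair: E#3 → F##3. E to F spans 2 letter names, so the interval is some kind of second.
E#3 to F##3 is 2 semitones, which makes it a major second; the second version is higher, so the direction is up.
Checking another pair — E4 → F#4 — gives the same interval.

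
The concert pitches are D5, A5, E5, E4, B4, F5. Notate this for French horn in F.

Written C4 sounds as F3 on the French horn in F, so concert pitches are written a perfect fifth up.
D5 becomes A5
A5 becomes E6
E5 becomes B5
E4 becomes B4
B4 becomes F#5
F5 becomes C6

A5 E6 B5 B4 F#5 C6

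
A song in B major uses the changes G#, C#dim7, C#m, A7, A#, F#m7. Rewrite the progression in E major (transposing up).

C# F#dim7 F#m D7 D# Bm7

B major up to E major is a perfect fourth; each chord root moves by that interval while the quality stays the same.
G#: root G# up a perfect fourth → C#, giving C#.
C#dim7: root C# up a perfect fourth → F#, giving F#dim7.
C#m: root C# up a perfect fourth → F#, giving F#m.
A7: root A up a perfect fourth → D, giving D7.
A#: root A# up a perfect fourth → D#, giving D#.
F#m7: root F# up a perfect fourth → B, giving Bm7.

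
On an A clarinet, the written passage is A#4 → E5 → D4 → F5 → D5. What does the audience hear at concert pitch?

Written C4 on the A clarinet sounds as A3, a minor third lower; apply that shift to every note.
A#4 to F##4
E5 to C#5
D4 to B3
F5 to D5
D5 to B4

F##4 C#5 B3 D5 B4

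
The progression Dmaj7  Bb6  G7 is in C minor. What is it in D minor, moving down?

Emaj7 C6 A7

C minor down to D minor is a minor seventh; each chord root moves by that interval while the quality stays the same.
Dmaj7: root D down a minor seventh → E, giving Emaj7.
Bb6: root Bb down a minor seventh → C, giving C6.
G7: root G down a minor seventh → A, giving A7.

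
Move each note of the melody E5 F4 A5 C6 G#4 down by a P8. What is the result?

E4 F3 A4 C5 G#3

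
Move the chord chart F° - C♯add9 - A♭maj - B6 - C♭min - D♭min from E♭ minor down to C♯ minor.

D#° A##add9 F#maj G##6 Amin Bmin

E♭ minor down to C♯ minor is a diminished third; each chord root moves by that interval while the quality stays the same.
F°: root F down a diminished third → D#, giving D#°.
C♯add9: root C♯ down a diminished third → A##, giving A##add9.
A♭maj: root A♭ down a diminished third → F#, giving F#maj.
B6: root B down a diminished third → G##, giving G##6.
C♭min: root C♭ down a diminished third → A, giving Amin.
D♭min: root D♭ down a diminished third → B, giving Bmin.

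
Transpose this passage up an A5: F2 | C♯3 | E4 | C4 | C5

C#3 G##3 B#4 G#4 G#5

F2: a fifth up reaches C, and 8 semitones makes it C#3.
C#3 up an augmented fifth is G##3.
An augmented fifth up from E4 gives B#4.
C4: a fifth up reaches G, and 8 semitones makes it G#4.
C5: a fifth up reaches G, and 8 semitones makes it G#5.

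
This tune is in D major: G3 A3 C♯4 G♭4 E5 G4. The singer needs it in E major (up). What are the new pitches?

A3 B3 D#4 Ab4 F#5 A4

From D up to E is a major second; apply that to each pitch.
G3 → A3
A3 → B3
C#4 → D#4
Gb4 → Ab4
E5 → F#5
G4 → A4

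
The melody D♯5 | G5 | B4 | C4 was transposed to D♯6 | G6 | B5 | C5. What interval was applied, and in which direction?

From D#5 to D#6 is 8 letter names — an octave of some quality.
D#5 to D#6 is 12 semitones, which makes it a perfect octave; the second version is higher, so the direction is up.
Checking another pair — C4 → C5 — gives the same interval.

up a perfect octave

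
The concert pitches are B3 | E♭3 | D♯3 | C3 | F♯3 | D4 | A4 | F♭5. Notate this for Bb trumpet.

C#4 F3 E#3 D3 G#3 E4 B4 Gb5

The Bb trumpet sounds a major second below written, so the written part must be a major second above concert — transpose each note up.
B3 → C#4
Eb3 → F3
D#3 → E#3
C3 → D3
F#3 → G#3
D4 → E4
A4 → B4
Fb5 → Gb5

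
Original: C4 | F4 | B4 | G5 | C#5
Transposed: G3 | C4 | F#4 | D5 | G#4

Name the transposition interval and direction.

Take the first pair: C4 → G3. C to G spans 4 letter names, so the interval is some kind of fourth.
G3 to C4 is 5 semitones, which makes it a perfect fourth; the second version is lower, so the direction is down.
Checking another pair — C#5 → G#4 — gives the same interval.

down a perfect fourth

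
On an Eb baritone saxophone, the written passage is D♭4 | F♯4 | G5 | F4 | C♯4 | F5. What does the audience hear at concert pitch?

Fb2 A2 Bb3 Ab2 E2 Ab3

Written C4 on the Eb baritone saxophone sounds as Eb2, a major thirteenth lower; apply that shift to every note.
Db4 -> Fb2
F#4 -> A2
G5 -> Bb3
F4 -> Ab2
C#4 -> E2
F5 -> Ab3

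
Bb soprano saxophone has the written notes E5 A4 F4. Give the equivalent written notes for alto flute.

First find concert pitch: the Bb soprano saxophone sounds a major second below written, so E5 A4 F4 sounds D5 G4 Eb4.
Then write for alto flute: it sounds a perfect fourth below written, so the part must be a perfect fourth above concert.
D5 → G5
G4 → C5
Eb4 → Ab4

G5 C5 Ab4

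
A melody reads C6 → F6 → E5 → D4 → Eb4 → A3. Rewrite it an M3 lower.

Ab5 Db6 C5 Bb3 Cb4 F3

C6 -> Ab5
F6 -> Db6
E5 -> C5
D4 -> Bb3
Eb4 -> Cb4
A3 -> F3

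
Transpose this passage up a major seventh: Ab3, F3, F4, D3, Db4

G4 E4 E5 C#4 C5

Ab3 gives G4
F3 gives E4
F4 gives E5
D3 gives C#4
Db4 gives C5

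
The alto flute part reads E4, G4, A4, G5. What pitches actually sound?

B3 D4 E4 D5

The alto flute sounds a perfect fourth below written, so transpose each written note down a perfect fourth.
E4 to B3
G4 to D4
A4 to E4
G5 to D5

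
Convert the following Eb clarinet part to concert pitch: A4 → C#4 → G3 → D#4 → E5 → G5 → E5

C5 E4 Bb3 F#4 G5 Bb5 G5

The Eb clarinet sounds a minor third above written, so transpose each written note up a minor third.
A4 gives C5
C#4 gives E4
G3 gives Bb3
D#4 gives F#4
E5 gives G5
G5 gives Bb5
E5 gives G5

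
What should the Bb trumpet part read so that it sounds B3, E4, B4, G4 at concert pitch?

C#4 F#4 C#5 A4

Written C4 sounds as Bb3 on the Bb trumpet, so concert pitches are written a major second up.
B3 becomes C#4
E4 becomes F#4
B4 becomes C#5
G4 becomes A4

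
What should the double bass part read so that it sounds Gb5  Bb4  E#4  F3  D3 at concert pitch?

The double bass sounds a perfect octave below written, so the written part must be a perfect octave above concert — transpose each note up.
Gb5 → Gb6
Bb4 → Bb5
E#4 → E#5
F3 → F4
D3 → D4

Gb6 Bb5 E#5 F4 D4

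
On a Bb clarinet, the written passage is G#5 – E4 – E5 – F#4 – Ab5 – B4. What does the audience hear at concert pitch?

F#5 D4 D5 E4 Gb5 A4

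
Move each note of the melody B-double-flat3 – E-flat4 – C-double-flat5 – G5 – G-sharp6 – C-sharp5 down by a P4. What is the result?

Bbb3 gives Fb3
Eb4 gives Bb3
Cbb5 gives Gbb4
G5 gives D5
G#6 gives D#6
C#5 gives G#4

Fb3 Bb3 Gbb4 D5 D#6 G#4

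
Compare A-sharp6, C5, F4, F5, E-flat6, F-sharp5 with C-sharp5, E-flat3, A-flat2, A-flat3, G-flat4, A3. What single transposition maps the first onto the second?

Take the first pair: A#6 → C#5. A to C spans 13 letter names, so the interval is some kind of thirteenth.
C#5 to A#6 is 21 semitones, which makes it a major thirteenth; the second version is lower, so the direction is down.
Checking another pair — F#5 → A3 — gives the same interval.

down a major thirteenth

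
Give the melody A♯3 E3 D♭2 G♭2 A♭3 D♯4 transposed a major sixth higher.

A#3 becomes F##4
E3 becomes C#4
Db2 becomes Bb2
Gb2 becomes Eb3
Ab3 becomes F4
D#4 becomes B#4

F##4 C#4 Bb2 Eb3 F4 B#4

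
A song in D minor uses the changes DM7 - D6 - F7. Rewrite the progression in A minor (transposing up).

D minor up to A minor is a perfect fifth; each chord root moves by that interval while the quality stays the same.
DM7: root D up a perfect fifth → A, giving AM7.
D6: root D up a perfect fifth → A, giving A6.
F7: root F up a perfect fifth → C, giving C7.

AM7 A6 C7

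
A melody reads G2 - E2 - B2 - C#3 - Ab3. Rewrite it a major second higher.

A2 F#2 C#3 D#3 Bb3

G2 gives A2
E2 gives F#2
B2 gives C#3
C#3 gives D#3
Ab3 gives Bb3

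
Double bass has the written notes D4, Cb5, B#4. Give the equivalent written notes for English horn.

First find concert pitch: the double bass sounds a perfect octave below written, so D4 Cb5 B#4 sounds D3 Cb4 B#3.
Then write for English horn: it sounds a perfect fifth below written, so the part must be a perfect fifth above concert.
D3 → A3
Cb4 → Gb4
B#3 → F##4

A3 Gb4 F##4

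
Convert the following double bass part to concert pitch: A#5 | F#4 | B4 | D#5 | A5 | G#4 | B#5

A#4 F#3 B3 D#4 A4 G#3 B#4

The double bass sounds a perfect octave below written, so transpose each written note down a perfect octave.
A#5 -> A#4
F#4 -> F#3
B4 -> B3
D#5 -> D#4
A5 -> A4
G#4 -> G#3
B#5 -> B#4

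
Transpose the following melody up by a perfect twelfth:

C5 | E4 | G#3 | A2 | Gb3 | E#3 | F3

G6 B5 D#5 E4 Db5 B#4 C5

C5: a twelfth up reaches G, and 19 semitones makes it G6.
A perfect twelfth up from E4 gives B5.
G#3: a twelfth up reaches D, and 19 semitones makes it D#5.
A perfect twelfth up from A2 gives E4.
Gb3 up a perfect twelfth is Db5.
E#3 up a perfect twelfth is B#4.
F3: a twelfth up reaches C, and 19 semitones makes it C5.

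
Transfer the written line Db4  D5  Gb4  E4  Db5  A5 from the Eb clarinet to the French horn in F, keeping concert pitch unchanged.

Cb5 C6 Fb5 D5 Cb6 G6

First find concert pitch: the Eb clarinet sounds a minor third above written, so Db4 D5 Gb4 E4 Db5 A5 sounds Fb4 F5 Bbb4 G4 Fb5 C6.
Then write for French horn in F: it sounds a perfect fifth below written, so the part must be a perfect fifth above concert.
Fb4 → Cb5
F5 → C6
Bbb4 → Fb5
G4 → D5
Fb5 → Cb6
C6 → G6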